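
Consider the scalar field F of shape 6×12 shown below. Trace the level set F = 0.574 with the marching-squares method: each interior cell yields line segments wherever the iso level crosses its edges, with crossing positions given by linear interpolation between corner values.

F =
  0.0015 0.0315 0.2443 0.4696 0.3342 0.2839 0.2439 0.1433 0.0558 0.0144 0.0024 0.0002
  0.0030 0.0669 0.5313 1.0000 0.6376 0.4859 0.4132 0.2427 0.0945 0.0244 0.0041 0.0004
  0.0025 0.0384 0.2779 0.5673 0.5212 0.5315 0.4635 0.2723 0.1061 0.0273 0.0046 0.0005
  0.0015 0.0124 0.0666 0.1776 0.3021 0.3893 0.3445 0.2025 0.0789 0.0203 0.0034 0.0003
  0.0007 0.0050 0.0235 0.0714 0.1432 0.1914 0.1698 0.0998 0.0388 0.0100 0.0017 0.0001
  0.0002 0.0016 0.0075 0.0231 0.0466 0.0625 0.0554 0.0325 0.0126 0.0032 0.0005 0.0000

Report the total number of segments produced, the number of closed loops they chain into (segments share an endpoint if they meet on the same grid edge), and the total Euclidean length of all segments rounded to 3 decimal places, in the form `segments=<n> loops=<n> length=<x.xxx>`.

cell (0,2): code 0100 → (0.197,3.000)–(1.000,2.091)
cell (0,3): code 1100 → (0.790,4.000)–(0.197,3.000)
cell (0,4): code 1000 → (1.000,4.419)–(0.790,4.000)
cell (1,2): code 0010 → (1.000,2.091)–(1.985,3.000)
cell (1,3): code 0011 → (1.985,3.000)–(1.546,4.000)
cell (1,4): code 0001 → (1.546,4.000)–(1.000,4.419)
total: 6 segments, chained into 1 closed loop(s), length Σ = 5.964917

segments=6 loops=1 length=5.965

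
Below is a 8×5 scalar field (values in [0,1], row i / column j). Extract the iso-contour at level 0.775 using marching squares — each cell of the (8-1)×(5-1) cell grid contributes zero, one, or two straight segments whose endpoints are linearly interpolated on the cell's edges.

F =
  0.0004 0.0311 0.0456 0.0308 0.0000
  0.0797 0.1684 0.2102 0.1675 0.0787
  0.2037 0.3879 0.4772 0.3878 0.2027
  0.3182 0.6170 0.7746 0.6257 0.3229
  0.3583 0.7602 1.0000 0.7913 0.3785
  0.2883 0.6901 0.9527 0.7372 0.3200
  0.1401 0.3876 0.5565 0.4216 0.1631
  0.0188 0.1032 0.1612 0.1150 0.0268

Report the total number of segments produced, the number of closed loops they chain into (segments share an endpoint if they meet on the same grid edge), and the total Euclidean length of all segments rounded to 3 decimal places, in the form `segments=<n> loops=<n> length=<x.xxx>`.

cell (3,1): code 0100 → (3.002,2.000)–(4.000,1.062)
cell (3,2): code 1100 → (3.902,3.000)–(3.002,2.000)
cell (3,3): code 1000 → (4.000,3.039)–(3.902,3.000)
cell (4,1): code 0110 → (4.000,1.062)–(5.000,1.323)
cell (4,2): code 1011 → (5.000,2.825)–(4.301,3.000)
cell (4,3): code 0001 → (4.301,3.000)–(4.000,3.039)
cell (5,1): code 0010 → (5.000,1.323)–(5.449,2.000)
cell (5,2): code 0001 → (5.449,2.000)–(5.000,2.825)
total: 8 segments, chained into 1 closed loop(s), length Σ = 6.629673

segments=8 loops=1 length=6.630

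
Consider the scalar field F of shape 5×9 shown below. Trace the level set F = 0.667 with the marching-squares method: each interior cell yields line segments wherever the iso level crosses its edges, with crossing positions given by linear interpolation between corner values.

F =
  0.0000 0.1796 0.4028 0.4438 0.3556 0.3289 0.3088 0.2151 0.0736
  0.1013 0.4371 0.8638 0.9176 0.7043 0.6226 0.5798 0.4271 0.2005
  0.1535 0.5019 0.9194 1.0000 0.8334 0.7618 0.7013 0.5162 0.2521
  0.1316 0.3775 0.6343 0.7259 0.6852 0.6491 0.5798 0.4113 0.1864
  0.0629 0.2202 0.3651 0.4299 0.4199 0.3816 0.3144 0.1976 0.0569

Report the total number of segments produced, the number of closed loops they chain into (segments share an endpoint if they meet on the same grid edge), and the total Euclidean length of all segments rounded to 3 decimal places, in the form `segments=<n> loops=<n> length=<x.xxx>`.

cell (0,1): code 0100 → (0.573,2.000)–(1.000,1.539)
cell (0,2): code 1100 → (0.471,3.000)–(0.573,2.000)
cell (0,3): code 1100 → (0.893,4.000)–(0.471,3.000)
cell (0,4): code 1000 → (1.000,4.457)–(0.893,4.000)
cell (1,1): code 0110 → (1.000,1.539)–(2.000,1.395)
cell (1,4): code 1101 → (1.319,5.000)–(1.000,4.457)
cell (1,5): code 1100 → (1.718,6.000)–(1.319,5.000)
cell (1,6): code 1000 → (2.000,6.185)–(1.718,6.000)
cell (2,1): code 0010 → (2.000,1.395)–(2.885,2.000)
cell (2,2): code 0111 → (2.885,2.000)–(3.000,2.357)
cell (2,4): code 1011 → (3.000,4.504)–(2.841,5.000)
cell (2,5): code 0011 → (2.841,5.000)–(2.282,6.000)
cell (2,6): code 0001 → (2.282,6.000)–(2.000,6.185)
cell (3,2): code 0010 → (3.000,2.357)–(3.199,3.000)
cell (3,3): code 0011 → (3.199,3.000)–(3.069,4.000)
cell (3,4): code 0001 → (3.069,4.000)–(3.000,4.504)
total: 16 segments, chained into 1 closed loop(s), length Σ = 11.883823

segments=16 loops=1 length=11.884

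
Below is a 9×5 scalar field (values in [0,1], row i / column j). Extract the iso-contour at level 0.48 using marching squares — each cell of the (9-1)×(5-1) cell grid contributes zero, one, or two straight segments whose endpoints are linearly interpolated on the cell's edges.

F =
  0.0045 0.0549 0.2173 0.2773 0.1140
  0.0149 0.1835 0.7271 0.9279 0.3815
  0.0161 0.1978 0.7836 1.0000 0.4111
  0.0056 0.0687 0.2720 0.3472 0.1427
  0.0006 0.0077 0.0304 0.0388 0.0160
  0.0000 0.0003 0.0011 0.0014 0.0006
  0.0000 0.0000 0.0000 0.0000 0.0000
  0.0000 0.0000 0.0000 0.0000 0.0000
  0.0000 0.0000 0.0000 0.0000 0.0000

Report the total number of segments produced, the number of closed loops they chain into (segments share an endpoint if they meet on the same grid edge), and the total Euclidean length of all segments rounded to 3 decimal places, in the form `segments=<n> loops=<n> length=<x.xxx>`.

segments=8 loops=1 length=7.757

cell (0,1): code 0100 → (0.515,2.000)–(1.000,1.545)
cell (0,2): code 1100 → (0.312,3.000)–(0.515,2.000)
cell (0,3): code 1000 → (1.000,3.820)–(0.312,3.000)
cell (1,1): code 0110 → (1.000,1.545)–(2.000,1.482)
cell (1,3): code 1001 → (2.000,3.883)–(1.000,3.820)
cell (2,1): code 0010 → (2.000,1.482)–(2.593,2.000)
cell (2,2): code 0011 → (2.593,2.000)–(2.797,3.000)
cell (2,3): code 0001 → (2.797,3.000)–(2.000,3.883)
total: 8 segments, chained into 1 closed loop(s), length Σ = 7.757057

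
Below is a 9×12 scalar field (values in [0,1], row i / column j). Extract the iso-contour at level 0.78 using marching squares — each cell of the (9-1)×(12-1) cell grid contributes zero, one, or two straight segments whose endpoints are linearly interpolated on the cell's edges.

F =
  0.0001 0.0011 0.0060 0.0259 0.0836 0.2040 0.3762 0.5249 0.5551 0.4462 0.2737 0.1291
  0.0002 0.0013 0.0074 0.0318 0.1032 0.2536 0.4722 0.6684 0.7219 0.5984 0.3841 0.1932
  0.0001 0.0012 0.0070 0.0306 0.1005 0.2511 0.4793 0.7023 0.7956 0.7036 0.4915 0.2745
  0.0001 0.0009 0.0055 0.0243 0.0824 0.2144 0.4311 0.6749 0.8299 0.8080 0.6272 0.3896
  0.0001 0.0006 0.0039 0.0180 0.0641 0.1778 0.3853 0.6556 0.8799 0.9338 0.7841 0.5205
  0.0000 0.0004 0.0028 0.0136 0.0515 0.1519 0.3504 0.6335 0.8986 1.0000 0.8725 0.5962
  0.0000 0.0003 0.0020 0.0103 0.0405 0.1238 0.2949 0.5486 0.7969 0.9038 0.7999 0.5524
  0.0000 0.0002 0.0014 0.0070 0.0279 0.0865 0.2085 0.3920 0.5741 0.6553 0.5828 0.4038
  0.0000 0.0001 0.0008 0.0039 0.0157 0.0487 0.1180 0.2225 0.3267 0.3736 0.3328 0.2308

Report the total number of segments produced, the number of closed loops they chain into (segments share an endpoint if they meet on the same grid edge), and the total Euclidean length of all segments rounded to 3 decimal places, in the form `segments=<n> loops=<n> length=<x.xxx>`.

cell (1,7): code 0100 → (1.788,8.000)–(2.000,7.833)
cell (1,8): code 1000 → (2.000,8.170)–(1.788,8.000)
cell (2,7): code 0110 → (2.000,7.833)–(3.000,7.678)
cell (2,8): code 1101 → (2.732,9.000)–(2.000,8.170)
cell (2,9): code 1000 → (3.000,9.155)–(2.732,9.000)
cell (3,7): code 0110 → (3.000,7.678)–(4.000,7.555)
cell (3,9): code 1101 → (3.974,10.000)–(3.000,9.155)
cell (3,10): code 1000 → (4.000,10.016)–(3.974,10.000)
cell (4,7): code 0110 → (4.000,7.555)–(5.000,7.553)
cell (4,10): code 1001 → (5.000,10.335)–(4.000,10.016)
cell (5,7): code 0110 → (5.000,7.553)–(6.000,7.932)
cell (5,10): code 1001 → (6.000,10.080)–(5.000,10.335)
cell (6,7): code 0010 → (6.000,7.932)–(6.076,8.000)
cell (6,8): code 0011 → (6.076,8.000)–(6.498,9.000)
cell (6,9): code 0011 → (6.498,9.000)–(6.092,10.000)
cell (6,10): code 0001 → (6.092,10.000)–(6.000,10.080)
total: 16 segments, chained into 1 closed loop(s), length Σ = 11.836801

segments=16 loops=1 length=11.837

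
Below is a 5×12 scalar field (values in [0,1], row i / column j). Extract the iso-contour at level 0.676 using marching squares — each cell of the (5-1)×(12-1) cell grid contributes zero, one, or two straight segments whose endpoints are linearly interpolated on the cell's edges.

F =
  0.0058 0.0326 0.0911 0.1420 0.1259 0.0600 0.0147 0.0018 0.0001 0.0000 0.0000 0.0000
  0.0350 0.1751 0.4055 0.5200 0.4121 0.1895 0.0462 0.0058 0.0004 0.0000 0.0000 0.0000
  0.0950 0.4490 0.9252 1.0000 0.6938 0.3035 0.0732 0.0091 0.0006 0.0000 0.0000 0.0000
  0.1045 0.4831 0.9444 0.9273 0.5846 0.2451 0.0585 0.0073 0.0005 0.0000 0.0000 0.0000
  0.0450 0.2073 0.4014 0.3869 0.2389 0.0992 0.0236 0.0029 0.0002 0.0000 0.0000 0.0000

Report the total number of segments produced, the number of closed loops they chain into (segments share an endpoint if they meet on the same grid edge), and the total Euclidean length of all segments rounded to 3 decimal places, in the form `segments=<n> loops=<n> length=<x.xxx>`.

cell (1,1): code 0100 → (1.520,2.000)–(2.000,1.477)
cell (1,2): code 1100 → (1.325,3.000)–(1.520,2.000)
cell (1,3): code 1100 → (1.937,4.000)–(1.325,3.000)
cell (1,4): code 1000 → (2.000,4.046)–(1.937,4.000)
cell (2,1): code 0110 → (2.000,1.477)–(3.000,1.418)
cell (2,3): code 1011 → (3.000,3.733)–(2.163,4.000)
cell (2,4): code 0001 → (2.163,4.000)–(2.000,4.046)
cell (3,1): code 0010 → (3.000,1.418)–(3.494,2.000)
cell (3,2): code 0011 → (3.494,2.000)–(3.465,3.000)
cell (3,3): code 0001 → (3.465,3.000)–(3.000,3.733)
total: 10 segments, chained into 1 closed loop(s), length Σ = 7.660570

segments=10 loops=1 length=7.661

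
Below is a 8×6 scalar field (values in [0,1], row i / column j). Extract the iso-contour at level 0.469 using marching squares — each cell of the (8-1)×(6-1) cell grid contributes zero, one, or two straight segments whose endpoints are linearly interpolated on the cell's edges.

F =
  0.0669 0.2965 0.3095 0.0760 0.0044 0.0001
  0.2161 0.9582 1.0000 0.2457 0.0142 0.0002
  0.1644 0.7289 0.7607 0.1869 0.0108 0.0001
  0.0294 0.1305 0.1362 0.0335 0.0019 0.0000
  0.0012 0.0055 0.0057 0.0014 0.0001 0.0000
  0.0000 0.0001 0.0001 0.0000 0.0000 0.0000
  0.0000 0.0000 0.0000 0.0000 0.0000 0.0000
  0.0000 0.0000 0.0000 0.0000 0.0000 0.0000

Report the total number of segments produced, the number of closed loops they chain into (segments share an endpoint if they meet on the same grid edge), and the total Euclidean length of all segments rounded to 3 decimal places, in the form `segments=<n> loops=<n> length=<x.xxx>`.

segments=8 loops=1 length=7.396

cell (0,0): code 0100 → (0.261,1.000)–(1.000,0.341)
cell (0,1): code 1100 → (0.231,2.000)–(0.261,1.000)
cell (0,2): code 1000 → (1.000,2.704)–(0.231,2.000)
cell (1,0): code 0110 → (1.000,0.341)–(2.000,0.540)
cell (1,2): code 1001 → (2.000,2.508)–(1.000,2.704)
cell (2,0): code 0010 → (2.000,0.540)–(2.434,1.000)
cell (2,1): code 0011 → (2.434,1.000)–(2.467,2.000)
cell (2,2): code 0001 → (2.467,2.000)–(2.000,2.508)
total: 8 segments, chained into 1 closed loop(s), length Σ = 7.395894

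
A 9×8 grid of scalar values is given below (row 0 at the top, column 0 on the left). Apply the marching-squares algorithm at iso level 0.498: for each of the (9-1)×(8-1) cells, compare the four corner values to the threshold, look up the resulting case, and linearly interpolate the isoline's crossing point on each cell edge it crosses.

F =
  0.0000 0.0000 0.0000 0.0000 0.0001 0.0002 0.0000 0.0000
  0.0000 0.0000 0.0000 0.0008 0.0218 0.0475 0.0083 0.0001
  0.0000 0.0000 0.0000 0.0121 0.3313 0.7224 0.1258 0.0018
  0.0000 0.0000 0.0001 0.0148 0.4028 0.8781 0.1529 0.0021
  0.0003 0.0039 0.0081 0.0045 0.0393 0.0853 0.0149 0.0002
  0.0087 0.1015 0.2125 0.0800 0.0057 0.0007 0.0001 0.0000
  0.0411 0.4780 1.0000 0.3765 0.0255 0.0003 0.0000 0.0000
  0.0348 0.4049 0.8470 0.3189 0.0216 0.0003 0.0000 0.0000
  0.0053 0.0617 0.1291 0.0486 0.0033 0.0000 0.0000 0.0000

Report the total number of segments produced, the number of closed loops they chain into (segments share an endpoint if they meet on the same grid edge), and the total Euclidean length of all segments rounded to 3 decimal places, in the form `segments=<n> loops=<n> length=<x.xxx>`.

cell (1,4): code 0100 → (1.668,5.000)–(2.000,4.426)
cell (1,5): code 1000 → (2.000,5.376)–(1.668,5.000)
cell (2,4): code 0110 → (2.000,4.426)–(3.000,4.200)
cell (2,5): code 1001 → (3.000,5.524)–(2.000,5.376)
cell (3,4): code 0010 → (3.000,4.200)–(3.479,5.000)
cell (3,5): code 0001 → (3.479,5.000)–(3.000,5.524)
cell (5,1): code 0100 → (5.363,2.000)–(6.000,1.038)
cell (5,2): code 1000 → (6.000,2.805)–(5.363,2.000)
cell (6,1): code 0110 → (6.000,1.038)–(7.000,1.211)
cell (6,2): code 1001 → (7.000,2.661)–(6.000,2.805)
cell (7,1): code 0010 → (7.000,1.211)–(7.486,2.000)
cell (7,2): code 0001 → (7.486,2.000)–(7.000,2.661)
total: 12 segments, chained into 2 closed loop(s), length Σ = 10.797308

segments=12 loops=2 length=10.797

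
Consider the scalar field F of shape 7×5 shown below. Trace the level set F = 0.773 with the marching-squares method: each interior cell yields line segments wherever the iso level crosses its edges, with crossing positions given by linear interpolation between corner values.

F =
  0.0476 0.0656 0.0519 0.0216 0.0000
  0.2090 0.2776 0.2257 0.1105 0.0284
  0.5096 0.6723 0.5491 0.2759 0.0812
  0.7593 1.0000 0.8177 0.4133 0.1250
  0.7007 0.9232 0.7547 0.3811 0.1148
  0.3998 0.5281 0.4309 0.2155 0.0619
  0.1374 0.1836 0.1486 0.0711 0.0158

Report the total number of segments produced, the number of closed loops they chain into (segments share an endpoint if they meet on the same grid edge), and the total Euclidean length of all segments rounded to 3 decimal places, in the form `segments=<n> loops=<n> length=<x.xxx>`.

segments=8 loops=1 length=6.307

cell (2,0): code 0100 → (2.307,1.000)–(3.000,0.057)
cell (2,1): code 1100 → (2.834,2.000)–(2.307,1.000)
cell (2,2): code 1000 → (3.000,2.111)–(2.834,2.000)
cell (3,0): code 0110 → (3.000,0.057)–(4.000,0.325)
cell (3,1): code 1011 → (4.000,1.891)–(3.710,2.000)
cell (3,2): code 0001 → (3.710,2.000)–(3.000,2.111)
cell (4,0): code 0010 → (4.000,0.325)–(4.380,1.000)
cell (4,1): code 0001 → (4.380,1.000)–(4.000,1.891)
total: 8 segments, chained into 1 closed loop(s), length Σ = 6.307272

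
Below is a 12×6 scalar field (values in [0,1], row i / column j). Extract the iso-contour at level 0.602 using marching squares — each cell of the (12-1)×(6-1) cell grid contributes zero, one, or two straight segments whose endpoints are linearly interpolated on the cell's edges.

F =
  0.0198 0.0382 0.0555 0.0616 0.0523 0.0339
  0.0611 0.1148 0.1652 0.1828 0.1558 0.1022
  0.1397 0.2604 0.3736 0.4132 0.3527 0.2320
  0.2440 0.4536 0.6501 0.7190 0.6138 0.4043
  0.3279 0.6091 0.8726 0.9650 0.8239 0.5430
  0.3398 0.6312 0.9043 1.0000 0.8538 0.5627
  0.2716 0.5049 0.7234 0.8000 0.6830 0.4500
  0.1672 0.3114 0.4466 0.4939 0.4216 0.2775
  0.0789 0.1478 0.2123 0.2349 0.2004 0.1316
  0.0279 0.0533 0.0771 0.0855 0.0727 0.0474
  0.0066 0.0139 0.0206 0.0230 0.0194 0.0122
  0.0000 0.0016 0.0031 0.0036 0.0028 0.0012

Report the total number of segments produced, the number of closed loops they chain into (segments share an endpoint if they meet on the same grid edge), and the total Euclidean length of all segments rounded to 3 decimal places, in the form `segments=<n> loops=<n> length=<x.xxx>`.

cell (2,1): code 0100 → (2.826,2.000)–(3.000,1.755)
cell (2,2): code 1100 → (2.617,3.000)–(2.826,2.000)
cell (2,3): code 1100 → (2.955,4.000)–(2.617,3.000)
cell (2,4): code 1000 → (3.000,4.056)–(2.955,4.000)
cell (3,0): code 0100 → (3.954,1.000)–(4.000,0.975)
cell (3,1): code 1110 → (3.000,1.755)–(3.954,1.000)
cell (3,4): code 1001 → (4.000,4.790)–(3.000,4.056)
cell (4,0): code 0110 → (4.000,0.975)–(5.000,0.900)
cell (4,4): code 1001 → (5.000,4.865)–(4.000,4.790)
cell (5,0): code 0010 → (5.000,0.900)–(5.231,1.000)
cell (5,1): code 0111 → (5.231,1.000)–(6.000,1.444)
cell (5,4): code 1001 → (6.000,4.348)–(5.000,4.865)
cell (6,1): code 0010 → (6.000,1.444)–(6.439,2.000)
cell (6,2): code 0011 → (6.439,2.000)–(6.647,3.000)
cell (6,3): code 0011 → (6.647,3.000)–(6.310,4.000)
cell (6,4): code 0001 → (6.310,4.000)–(6.000,4.348)
total: 16 segments, chained into 1 closed loop(s), length Σ = 12.480629

segments=16 loops=1 length=12.481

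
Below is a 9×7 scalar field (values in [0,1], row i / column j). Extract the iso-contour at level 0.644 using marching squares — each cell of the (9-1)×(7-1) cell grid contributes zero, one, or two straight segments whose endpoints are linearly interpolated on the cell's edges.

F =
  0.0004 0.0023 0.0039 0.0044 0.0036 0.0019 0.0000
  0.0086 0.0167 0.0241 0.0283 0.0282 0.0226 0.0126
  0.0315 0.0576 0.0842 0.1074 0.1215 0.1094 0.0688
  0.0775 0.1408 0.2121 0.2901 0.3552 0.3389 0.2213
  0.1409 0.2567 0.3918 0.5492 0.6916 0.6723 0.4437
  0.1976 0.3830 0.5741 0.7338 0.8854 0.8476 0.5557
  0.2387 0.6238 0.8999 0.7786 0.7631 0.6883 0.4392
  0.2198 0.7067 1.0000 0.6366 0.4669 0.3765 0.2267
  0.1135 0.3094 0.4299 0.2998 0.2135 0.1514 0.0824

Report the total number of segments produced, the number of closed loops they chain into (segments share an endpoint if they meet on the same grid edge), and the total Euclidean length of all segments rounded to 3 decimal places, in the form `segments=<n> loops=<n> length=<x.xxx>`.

cell (3,3): code 0100 → (3.859,4.000)–(4.000,3.666)
cell (3,4): code 1100 → (3.915,5.000)–(3.859,4.000)
cell (3,5): code 1000 → (4.000,5.124)–(3.915,5.000)
cell (4,2): code 0100 → (4.514,3.000)–(5.000,2.438)
cell (4,3): code 1110 → (4.000,3.666)–(4.514,3.000)
cell (4,5): code 1001 → (5.000,5.697)–(4.000,5.124)
cell (5,1): code 0100 → (5.215,2.000)–(6.000,1.073)
cell (5,2): code 1110 → (5.000,2.438)–(5.215,2.000)
cell (5,5): code 1001 → (6.000,5.178)–(5.000,5.697)
cell (6,0): code 0100 → (6.244,1.000)–(7.000,0.871)
cell (6,1): code 1110 → (6.000,1.073)–(6.244,1.000)
cell (6,2): code 1011 → (7.000,2.980)–(6.948,3.000)
cell (6,3): code 0011 → (6.948,3.000)–(6.402,4.000)
cell (6,4): code 0011 → (6.402,4.000)–(6.142,5.000)
cell (6,5): code 0001 → (6.142,5.000)–(6.000,5.178)
cell (7,0): code 0010 → (7.000,0.871)–(7.158,1.000)
cell (7,1): code 0011 → (7.158,1.000)–(7.624,2.000)
cell (7,2): code 0001 → (7.624,2.000)–(7.000,2.980)
total: 18 segments, chained into 1 closed loop(s), length Σ = 13.027833

segments=18 loops=1 length=13.028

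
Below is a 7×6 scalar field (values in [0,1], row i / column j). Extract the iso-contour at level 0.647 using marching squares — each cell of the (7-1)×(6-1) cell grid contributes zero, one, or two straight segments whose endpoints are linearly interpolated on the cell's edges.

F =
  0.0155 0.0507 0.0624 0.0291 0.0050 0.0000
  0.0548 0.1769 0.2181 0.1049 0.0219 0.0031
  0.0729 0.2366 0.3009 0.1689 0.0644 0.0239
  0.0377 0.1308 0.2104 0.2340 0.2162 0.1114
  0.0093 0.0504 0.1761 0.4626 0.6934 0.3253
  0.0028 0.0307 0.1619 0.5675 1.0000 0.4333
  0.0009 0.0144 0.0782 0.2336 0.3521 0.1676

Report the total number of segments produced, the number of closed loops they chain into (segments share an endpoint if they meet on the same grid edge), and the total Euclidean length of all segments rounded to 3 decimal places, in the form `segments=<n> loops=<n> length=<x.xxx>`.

cell (3,3): code 0100 → (3.903,4.000)–(4.000,3.799)
cell (3,4): code 1000 → (4.000,4.126)–(3.903,4.000)
cell (4,3): code 0110 → (4.000,3.799)–(5.000,3.184)
cell (4,4): code 1001 → (5.000,4.623)–(4.000,4.126)
cell (5,3): code 0010 → (5.000,3.184)–(5.545,4.000)
cell (5,4): code 0001 → (5.545,4.000)–(5.000,4.623)
total: 6 segments, chained into 1 closed loop(s), length Σ = 4.482090

segments=6 loops=1 length=4.482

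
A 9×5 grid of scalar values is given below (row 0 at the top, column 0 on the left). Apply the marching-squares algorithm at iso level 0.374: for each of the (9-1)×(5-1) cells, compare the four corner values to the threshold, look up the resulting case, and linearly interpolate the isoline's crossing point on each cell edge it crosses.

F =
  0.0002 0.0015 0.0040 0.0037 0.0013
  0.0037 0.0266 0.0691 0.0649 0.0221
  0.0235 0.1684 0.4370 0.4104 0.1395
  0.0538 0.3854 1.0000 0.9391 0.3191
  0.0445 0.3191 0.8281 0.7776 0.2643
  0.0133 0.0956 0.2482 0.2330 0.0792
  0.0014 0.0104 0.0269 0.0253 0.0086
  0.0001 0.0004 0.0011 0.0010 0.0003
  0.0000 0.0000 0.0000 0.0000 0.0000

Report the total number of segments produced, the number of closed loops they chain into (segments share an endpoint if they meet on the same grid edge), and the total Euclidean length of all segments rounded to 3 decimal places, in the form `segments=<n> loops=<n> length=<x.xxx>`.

segments=12 loops=1 length=9.297

cell (1,1): code 0100 → (1.829,2.000)–(2.000,1.765)
cell (1,2): code 1100 → (1.895,3.000)–(1.829,2.000)
cell (1,3): code 1000 → (2.000,3.134)–(1.895,3.000)
cell (2,0): code 0100 → (2.947,1.000)–(3.000,0.966)
cell (2,1): code 1110 → (2.000,1.765)–(2.947,1.000)
cell (2,3): code 1001 → (3.000,3.911)–(2.000,3.134)
cell (3,0): code 0010 → (3.000,0.966)–(3.172,1.000)
cell (3,1): code 0111 → (3.172,1.000)–(4.000,1.108)
cell (3,3): code 1001 → (4.000,3.786)–(3.000,3.911)
cell (4,1): code 0010 → (4.000,1.108)–(4.783,2.000)
cell (4,2): code 0011 → (4.783,2.000)–(4.741,3.000)
cell (4,3): code 0001 → (4.741,3.000)–(4.000,3.786)
total: 12 segments, chained into 1 closed loop(s), length Σ = 9.297209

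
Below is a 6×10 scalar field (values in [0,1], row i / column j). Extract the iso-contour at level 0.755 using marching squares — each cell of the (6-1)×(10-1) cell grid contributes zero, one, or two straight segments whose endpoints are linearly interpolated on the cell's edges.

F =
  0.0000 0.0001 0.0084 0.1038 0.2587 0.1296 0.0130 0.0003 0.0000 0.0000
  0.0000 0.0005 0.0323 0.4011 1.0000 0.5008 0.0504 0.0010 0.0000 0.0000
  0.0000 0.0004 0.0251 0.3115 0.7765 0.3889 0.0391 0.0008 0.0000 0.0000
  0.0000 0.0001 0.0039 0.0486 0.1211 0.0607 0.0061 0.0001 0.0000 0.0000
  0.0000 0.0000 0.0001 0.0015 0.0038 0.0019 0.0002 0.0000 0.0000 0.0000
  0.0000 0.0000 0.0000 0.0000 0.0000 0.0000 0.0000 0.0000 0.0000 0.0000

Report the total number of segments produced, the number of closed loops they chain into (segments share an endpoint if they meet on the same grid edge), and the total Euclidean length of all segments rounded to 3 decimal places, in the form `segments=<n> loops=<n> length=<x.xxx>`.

segments=6 loops=1 length=3.393

cell (0,3): code 0100 → (0.669,4.000)–(1.000,3.591)
cell (0,4): code 1000 → (1.000,4.491)–(0.669,4.000)
cell (1,3): code 0110 → (1.000,3.591)–(2.000,3.954)
cell (1,4): code 1001 → (2.000,4.055)–(1.000,4.491)
cell (2,3): code 0010 → (2.000,3.954)–(2.033,4.000)
cell (2,4): code 0001 → (2.033,4.000)–(2.000,4.055)
total: 6 segments, chained into 1 closed loop(s), length Σ = 3.393173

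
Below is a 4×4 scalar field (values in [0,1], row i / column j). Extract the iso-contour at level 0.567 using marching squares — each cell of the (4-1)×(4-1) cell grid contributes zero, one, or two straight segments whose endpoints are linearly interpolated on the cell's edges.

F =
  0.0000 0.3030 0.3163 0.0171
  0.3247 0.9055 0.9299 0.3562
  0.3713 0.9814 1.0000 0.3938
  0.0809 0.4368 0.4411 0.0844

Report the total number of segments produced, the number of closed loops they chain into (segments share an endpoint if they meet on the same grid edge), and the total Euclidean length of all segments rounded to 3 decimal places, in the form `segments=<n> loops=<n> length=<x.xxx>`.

segments=8 loops=1 length=7.758

cell (0,0): code 0100 → (0.438,1.000)–(1.000,0.417)
cell (0,1): code 1100 → (0.409,2.000)–(0.438,1.000)
cell (0,2): code 1000 → (1.000,2.633)–(0.409,2.000)
cell (1,0): code 0110 → (1.000,0.417)–(2.000,0.321)
cell (1,2): code 1001 → (2.000,2.714)–(1.000,2.633)
cell (2,0): code 0010 → (2.000,0.321)–(2.761,1.000)
cell (2,1): code 0011 → (2.761,1.000)–(2.775,2.000)
cell (2,2): code 0001 → (2.775,2.000)–(2.000,2.714)
total: 8 segments, chained into 1 closed loop(s), length Σ = 7.757752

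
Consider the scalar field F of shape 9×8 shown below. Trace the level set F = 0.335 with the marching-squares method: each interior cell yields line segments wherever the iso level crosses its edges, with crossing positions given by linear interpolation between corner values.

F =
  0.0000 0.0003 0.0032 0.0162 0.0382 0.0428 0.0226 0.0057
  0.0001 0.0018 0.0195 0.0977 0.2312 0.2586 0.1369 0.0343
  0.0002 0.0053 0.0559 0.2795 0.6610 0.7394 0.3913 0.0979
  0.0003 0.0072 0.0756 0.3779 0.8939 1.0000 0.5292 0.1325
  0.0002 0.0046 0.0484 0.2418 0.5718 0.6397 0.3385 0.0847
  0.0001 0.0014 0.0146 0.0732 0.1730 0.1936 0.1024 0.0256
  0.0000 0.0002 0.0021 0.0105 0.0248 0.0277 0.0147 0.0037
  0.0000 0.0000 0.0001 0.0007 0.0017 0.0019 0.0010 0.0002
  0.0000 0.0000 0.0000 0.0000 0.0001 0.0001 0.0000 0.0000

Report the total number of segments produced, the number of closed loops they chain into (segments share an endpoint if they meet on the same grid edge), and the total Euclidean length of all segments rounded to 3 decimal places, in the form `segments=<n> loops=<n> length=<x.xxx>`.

segments=14 loops=1 length=11.052

cell (1,3): code 0100 → (1.242,4.000)–(2.000,3.145)
cell (1,4): code 1100 → (1.159,5.000)–(1.242,4.000)
cell (1,5): code 1100 → (1.779,6.000)–(1.159,5.000)
cell (1,6): code 1000 → (2.000,6.192)–(1.779,6.000)
cell (2,2): code 0100 → (2.564,3.000)–(3.000,2.858)
cell (2,3): code 1110 → (2.000,3.145)–(2.564,3.000)
cell (2,6): code 1001 → (3.000,6.490)–(2.000,6.192)
cell (3,2): code 0010 → (3.000,2.858)–(3.315,3.000)
cell (3,3): code 0111 → (3.315,3.000)–(4.000,3.282)
cell (3,6): code 1001 → (4.000,6.014)–(3.000,6.490)
cell (4,3): code 0010 → (4.000,3.282)–(4.594,4.000)
cell (4,4): code 0011 → (4.594,4.000)–(4.683,5.000)
cell (4,5): code 0011 → (4.683,5.000)–(4.015,6.000)
cell (4,6): code 0001 → (4.015,6.000)–(4.000,6.014)
total: 14 segments, chained into 1 closed loop(s), length Σ = 11.051884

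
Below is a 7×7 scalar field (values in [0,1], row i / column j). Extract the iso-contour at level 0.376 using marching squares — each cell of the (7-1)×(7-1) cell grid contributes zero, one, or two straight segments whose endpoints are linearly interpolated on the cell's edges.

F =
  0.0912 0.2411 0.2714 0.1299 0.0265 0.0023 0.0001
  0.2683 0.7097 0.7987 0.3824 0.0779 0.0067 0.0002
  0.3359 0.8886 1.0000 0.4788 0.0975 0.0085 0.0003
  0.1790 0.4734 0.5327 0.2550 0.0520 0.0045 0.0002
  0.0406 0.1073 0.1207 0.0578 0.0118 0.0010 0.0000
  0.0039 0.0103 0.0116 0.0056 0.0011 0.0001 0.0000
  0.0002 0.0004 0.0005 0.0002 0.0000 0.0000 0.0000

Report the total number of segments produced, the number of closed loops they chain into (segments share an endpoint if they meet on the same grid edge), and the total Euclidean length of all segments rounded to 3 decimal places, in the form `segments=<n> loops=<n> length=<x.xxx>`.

segments=12 loops=1 length=9.889

cell (0,0): code 0100 → (0.288,1.000)–(1.000,0.244)
cell (0,1): code 1100 → (0.198,2.000)–(0.288,1.000)
cell (0,2): code 1100 → (0.975,3.000)–(0.198,2.000)
cell (0,3): code 1000 → (1.000,3.021)–(0.975,3.000)
cell (1,0): code 0110 → (1.000,0.244)–(2.000,0.073)
cell (1,3): code 1001 → (2.000,3.270)–(1.000,3.021)
cell (2,0): code 0110 → (2.000,0.073)–(3.000,0.669)
cell (2,2): code 1011 → (3.000,2.564)–(2.459,3.000)
cell (2,3): code 0001 → (2.459,3.000)–(2.000,3.270)
cell (3,0): code 0010 → (3.000,0.669)–(3.266,1.000)
cell (3,1): code 0011 → (3.266,1.000)–(3.380,2.000)
cell (3,2): code 0001 → (3.380,2.000)–(3.000,2.564)
total: 12 segments, chained into 1 closed loop(s), length Σ = 9.889470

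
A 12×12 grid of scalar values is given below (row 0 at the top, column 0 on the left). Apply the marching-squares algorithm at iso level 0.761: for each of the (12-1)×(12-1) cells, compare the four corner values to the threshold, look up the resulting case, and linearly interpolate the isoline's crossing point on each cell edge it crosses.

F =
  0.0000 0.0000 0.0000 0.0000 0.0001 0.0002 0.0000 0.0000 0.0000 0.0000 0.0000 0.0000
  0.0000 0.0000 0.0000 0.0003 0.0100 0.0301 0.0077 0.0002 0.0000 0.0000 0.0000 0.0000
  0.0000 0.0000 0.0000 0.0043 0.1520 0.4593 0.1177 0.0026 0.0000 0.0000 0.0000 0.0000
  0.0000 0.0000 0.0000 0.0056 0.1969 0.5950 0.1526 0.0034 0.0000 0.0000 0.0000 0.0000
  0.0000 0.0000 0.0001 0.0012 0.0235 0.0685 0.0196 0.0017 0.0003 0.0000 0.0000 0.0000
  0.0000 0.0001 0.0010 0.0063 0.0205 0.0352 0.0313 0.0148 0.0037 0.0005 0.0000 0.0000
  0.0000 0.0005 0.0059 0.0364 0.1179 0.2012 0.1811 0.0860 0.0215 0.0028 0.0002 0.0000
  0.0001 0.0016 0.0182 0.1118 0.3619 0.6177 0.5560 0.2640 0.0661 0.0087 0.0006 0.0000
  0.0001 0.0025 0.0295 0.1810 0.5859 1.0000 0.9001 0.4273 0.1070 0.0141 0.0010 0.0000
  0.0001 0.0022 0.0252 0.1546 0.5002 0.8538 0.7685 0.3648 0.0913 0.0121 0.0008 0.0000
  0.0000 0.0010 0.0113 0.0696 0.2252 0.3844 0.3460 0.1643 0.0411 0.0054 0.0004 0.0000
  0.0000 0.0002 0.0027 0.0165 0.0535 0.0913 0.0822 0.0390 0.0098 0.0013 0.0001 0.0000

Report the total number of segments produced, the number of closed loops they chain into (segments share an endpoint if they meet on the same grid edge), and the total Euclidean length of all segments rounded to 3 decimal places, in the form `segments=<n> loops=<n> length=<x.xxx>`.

segments=8 loops=1 length=5.831

cell (7,4): code 0100 → (7.375,5.000)–(8.000,4.423)
cell (7,5): code 1100 → (7.596,6.000)–(7.375,5.000)
cell (7,6): code 1000 → (8.000,6.294)–(7.596,6.000)
cell (8,4): code 0110 → (8.000,4.423)–(9.000,4.738)
cell (8,6): code 1001 → (9.000,6.019)–(8.000,6.294)
cell (9,4): code 0010 → (9.000,4.738)–(9.198,5.000)
cell (9,5): code 0011 → (9.198,5.000)–(9.018,6.000)
cell (9,6): code 0001 → (9.018,6.000)–(9.000,6.019)
total: 8 segments, chained into 1 closed loop(s), length Σ = 5.830901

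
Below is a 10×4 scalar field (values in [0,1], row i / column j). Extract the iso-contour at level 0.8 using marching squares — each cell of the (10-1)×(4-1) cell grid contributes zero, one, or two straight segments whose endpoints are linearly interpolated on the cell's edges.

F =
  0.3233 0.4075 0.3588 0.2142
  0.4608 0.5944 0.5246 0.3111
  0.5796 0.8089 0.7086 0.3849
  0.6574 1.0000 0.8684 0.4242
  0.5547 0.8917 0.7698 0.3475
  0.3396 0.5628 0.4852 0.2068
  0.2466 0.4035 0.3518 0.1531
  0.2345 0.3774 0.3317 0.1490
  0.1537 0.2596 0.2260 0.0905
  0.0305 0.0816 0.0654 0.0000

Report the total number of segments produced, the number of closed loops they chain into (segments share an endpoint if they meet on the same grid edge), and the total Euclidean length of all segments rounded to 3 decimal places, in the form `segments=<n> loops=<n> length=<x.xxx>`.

cell (1,0): code 0100 → (1.959,1.000)–(2.000,0.961)
cell (1,1): code 1000 → (2.000,1.089)–(1.959,1.000)
cell (2,0): code 0110 → (2.000,0.961)–(3.000,0.416)
cell (2,1): code 1101 → (2.572,2.000)–(2.000,1.089)
cell (2,2): code 1000 → (3.000,2.154)–(2.572,2.000)
cell (3,0): code 0110 → (3.000,0.416)–(4.000,0.728)
cell (3,1): code 1011 → (4.000,1.752)–(3.694,2.000)
cell (3,2): code 0001 → (3.694,2.000)–(3.000,2.154)
cell (4,0): code 0010 → (4.000,0.728)–(4.279,1.000)
cell (4,1): code 0001 → (4.279,1.000)–(4.000,1.752)
total: 10 segments, chained into 1 closed loop(s), length Σ = 6.168232

segments=10 loops=1 length=6.168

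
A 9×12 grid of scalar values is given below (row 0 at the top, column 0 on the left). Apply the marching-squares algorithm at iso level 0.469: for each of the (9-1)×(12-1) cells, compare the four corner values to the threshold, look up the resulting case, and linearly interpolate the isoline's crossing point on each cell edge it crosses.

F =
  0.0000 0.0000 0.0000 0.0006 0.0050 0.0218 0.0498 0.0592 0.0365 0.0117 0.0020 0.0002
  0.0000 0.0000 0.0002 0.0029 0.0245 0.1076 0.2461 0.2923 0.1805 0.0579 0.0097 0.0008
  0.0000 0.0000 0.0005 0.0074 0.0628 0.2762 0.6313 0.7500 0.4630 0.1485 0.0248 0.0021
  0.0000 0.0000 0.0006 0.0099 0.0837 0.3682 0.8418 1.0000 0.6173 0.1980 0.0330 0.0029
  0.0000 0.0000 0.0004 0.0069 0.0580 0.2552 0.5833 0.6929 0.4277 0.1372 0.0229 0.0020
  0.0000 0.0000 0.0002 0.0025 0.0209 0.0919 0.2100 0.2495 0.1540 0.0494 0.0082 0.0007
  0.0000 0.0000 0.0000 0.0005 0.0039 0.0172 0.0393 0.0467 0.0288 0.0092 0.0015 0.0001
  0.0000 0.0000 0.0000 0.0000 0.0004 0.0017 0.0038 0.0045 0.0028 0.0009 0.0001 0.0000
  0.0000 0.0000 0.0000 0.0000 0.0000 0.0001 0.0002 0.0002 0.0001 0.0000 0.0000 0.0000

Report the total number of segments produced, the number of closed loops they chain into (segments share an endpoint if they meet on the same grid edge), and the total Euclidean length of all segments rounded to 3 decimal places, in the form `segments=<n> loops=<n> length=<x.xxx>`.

segments=12 loops=1 length=9.602

cell (1,5): code 0100 → (1.579,6.000)–(2.000,5.543)
cell (1,6): code 1100 → (1.386,7.000)–(1.579,6.000)
cell (1,7): code 1000 → (2.000,7.979)–(1.386,7.000)
cell (2,5): code 0110 → (2.000,5.543)–(3.000,5.213)
cell (2,7): code 1101 → (2.039,8.000)–(2.000,7.979)
cell (2,8): code 1000 → (3.000,8.354)–(2.039,8.000)
cell (3,5): code 0110 → (3.000,5.213)–(4.000,5.652)
cell (3,7): code 1011 → (4.000,7.844)–(3.782,8.000)
cell (3,8): code 0001 → (3.782,8.000)–(3.000,8.354)
cell (4,5): code 0010 → (4.000,5.652)–(4.306,6.000)
cell (4,6): code 0011 → (4.306,6.000)–(4.505,7.000)
cell (4,7): code 0001 → (4.505,7.000)–(4.000,7.844)
total: 12 segments, chained into 1 closed loop(s), length Σ = 9.602369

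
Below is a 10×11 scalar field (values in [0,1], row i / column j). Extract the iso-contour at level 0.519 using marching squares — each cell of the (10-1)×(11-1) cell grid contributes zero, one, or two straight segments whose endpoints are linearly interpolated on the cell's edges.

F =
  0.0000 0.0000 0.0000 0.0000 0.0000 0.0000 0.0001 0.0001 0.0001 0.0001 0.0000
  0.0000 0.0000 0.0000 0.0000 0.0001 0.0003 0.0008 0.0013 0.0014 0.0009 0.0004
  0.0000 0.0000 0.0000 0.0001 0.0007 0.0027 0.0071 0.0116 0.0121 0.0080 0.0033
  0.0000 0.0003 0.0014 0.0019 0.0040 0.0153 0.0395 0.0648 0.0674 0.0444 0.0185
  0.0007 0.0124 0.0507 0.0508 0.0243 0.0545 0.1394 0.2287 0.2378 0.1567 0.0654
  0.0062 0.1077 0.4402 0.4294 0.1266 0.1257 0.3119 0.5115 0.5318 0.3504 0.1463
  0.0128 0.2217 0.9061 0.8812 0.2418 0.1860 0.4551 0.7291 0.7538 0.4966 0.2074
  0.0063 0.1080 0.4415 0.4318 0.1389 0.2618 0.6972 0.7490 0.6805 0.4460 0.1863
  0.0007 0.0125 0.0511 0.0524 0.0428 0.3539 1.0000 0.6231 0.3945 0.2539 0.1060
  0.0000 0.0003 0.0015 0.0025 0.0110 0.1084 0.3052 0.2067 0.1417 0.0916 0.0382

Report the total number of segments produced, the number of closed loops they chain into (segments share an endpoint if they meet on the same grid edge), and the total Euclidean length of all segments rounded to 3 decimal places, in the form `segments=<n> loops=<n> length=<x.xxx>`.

cell (4,7): code 0100 → (4.956,8.000)–(5.000,7.369)
cell (4,8): code 1000 → (5.000,8.071)–(4.956,8.000)
cell (5,1): code 0100 → (5.169,2.000)–(6.000,1.434)
cell (5,2): code 1100 → (5.198,3.000)–(5.169,2.000)
cell (5,3): code 1000 → (6.000,3.566)–(5.198,3.000)
cell (5,6): code 0100 → (5.034,7.000)–(6.000,6.233)
cell (5,7): code 1110 → (5.000,7.369)–(5.034,7.000)
cell (5,8): code 1001 → (6.000,8.913)–(5.000,8.071)
cell (6,1): code 0010 → (6.000,1.434)–(6.833,2.000)
cell (6,2): code 0011 → (6.833,2.000)–(6.806,3.000)
cell (6,3): code 0001 → (6.806,3.000)–(6.000,3.566)
cell (6,5): code 0100 → (6.264,6.000)–(7.000,5.591)
cell (6,6): code 1110 → (6.000,6.233)–(6.264,6.000)
cell (6,8): code 1001 → (7.000,8.689)–(6.000,8.913)
cell (7,5): code 0110 → (7.000,5.591)–(8.000,5.256)
cell (7,7): code 1011 → (8.000,7.455)–(7.565,8.000)
cell (7,8): code 0001 → (7.565,8.000)–(7.000,8.689)
cell (8,5): code 0010 → (8.000,5.256)–(8.692,6.000)
cell (8,6): code 0011 → (8.692,6.000)–(8.250,7.000)
cell (8,7): code 0001 → (8.250,7.000)–(8.000,7.455)
total: 20 segments, chained into 2 closed loop(s), length Σ = 17.097441

segments=20 loops=2 length=17.097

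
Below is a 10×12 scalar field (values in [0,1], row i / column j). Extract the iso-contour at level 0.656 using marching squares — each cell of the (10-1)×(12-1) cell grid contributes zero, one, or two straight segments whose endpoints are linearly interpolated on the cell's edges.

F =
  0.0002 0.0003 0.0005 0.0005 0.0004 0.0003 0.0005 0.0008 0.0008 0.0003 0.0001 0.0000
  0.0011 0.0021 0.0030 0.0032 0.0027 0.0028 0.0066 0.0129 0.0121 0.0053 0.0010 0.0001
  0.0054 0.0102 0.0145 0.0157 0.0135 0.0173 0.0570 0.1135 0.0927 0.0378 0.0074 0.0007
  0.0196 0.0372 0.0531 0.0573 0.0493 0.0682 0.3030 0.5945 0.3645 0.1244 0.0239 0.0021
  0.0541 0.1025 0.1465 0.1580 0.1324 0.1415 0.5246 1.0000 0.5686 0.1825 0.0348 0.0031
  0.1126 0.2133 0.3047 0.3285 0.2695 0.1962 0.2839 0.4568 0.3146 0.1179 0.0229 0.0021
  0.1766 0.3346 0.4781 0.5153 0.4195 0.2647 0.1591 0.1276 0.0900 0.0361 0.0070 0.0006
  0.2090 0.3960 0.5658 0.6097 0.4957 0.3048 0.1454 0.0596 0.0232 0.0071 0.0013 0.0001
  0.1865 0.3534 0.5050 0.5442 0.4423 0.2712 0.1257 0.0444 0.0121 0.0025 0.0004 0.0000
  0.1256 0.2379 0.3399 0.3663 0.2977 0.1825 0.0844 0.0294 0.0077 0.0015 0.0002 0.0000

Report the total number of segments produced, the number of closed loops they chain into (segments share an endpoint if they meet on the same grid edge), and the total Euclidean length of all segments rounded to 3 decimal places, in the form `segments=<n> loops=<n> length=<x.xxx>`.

cell (3,6): code 0100 → (3.152,7.000)–(4.000,6.276)
cell (3,7): code 1000 → (4.000,7.797)–(3.152,7.000)
cell (4,6): code 0010 → (4.000,6.276)–(4.633,7.000)
cell (4,7): code 0001 → (4.633,7.000)–(4.000,7.797)
total: 4 segments, chained into 1 closed loop(s), length Σ = 4.259161

segments=4 loops=1 length=4.259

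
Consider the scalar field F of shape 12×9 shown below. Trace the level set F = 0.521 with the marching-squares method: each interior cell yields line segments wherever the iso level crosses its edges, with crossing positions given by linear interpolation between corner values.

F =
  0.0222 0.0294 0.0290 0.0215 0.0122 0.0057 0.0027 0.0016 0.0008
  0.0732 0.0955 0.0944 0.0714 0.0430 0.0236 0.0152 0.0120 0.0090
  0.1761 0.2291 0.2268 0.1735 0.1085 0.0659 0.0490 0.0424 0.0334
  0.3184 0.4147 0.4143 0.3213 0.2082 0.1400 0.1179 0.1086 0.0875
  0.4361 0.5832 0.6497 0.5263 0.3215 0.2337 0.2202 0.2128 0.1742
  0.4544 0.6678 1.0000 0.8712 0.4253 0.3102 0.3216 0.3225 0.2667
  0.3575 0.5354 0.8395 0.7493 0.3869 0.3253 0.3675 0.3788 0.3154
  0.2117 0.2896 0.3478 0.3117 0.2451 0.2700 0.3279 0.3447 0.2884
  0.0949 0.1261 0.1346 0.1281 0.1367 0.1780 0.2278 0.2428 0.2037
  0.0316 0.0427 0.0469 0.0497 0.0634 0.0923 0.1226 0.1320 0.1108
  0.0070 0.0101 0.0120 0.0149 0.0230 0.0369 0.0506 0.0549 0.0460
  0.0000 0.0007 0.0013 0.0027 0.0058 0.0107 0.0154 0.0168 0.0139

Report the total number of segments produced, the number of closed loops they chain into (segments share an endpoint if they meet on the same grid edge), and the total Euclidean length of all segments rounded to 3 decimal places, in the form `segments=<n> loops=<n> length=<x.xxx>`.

segments=12 loops=1 length=10.300

cell (3,0): code 0100 → (3.631,1.000)–(4.000,0.577)
cell (3,1): code 1100 → (3.453,2.000)–(3.631,1.000)
cell (3,2): code 1100 → (3.974,3.000)–(3.453,2.000)
cell (3,3): code 1000 → (4.000,3.026)–(3.974,3.000)
cell (4,0): code 0110 → (4.000,0.577)–(5.000,0.312)
cell (4,3): code 1001 → (5.000,3.785)–(4.000,3.026)
cell (5,0): code 0110 → (5.000,0.312)–(6.000,0.919)
cell (5,3): code 1001 → (6.000,3.630)–(5.000,3.785)
cell (6,0): code 0010 → (6.000,0.919)–(6.059,1.000)
cell (6,1): code 0011 → (6.059,1.000)–(6.648,2.000)
cell (6,2): code 0011 → (6.648,2.000)–(6.522,3.000)
cell (6,3): code 0001 → (6.522,3.000)–(6.000,3.630)
total: 12 segments, chained into 1 closed loop(s), length Σ = 10.299538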